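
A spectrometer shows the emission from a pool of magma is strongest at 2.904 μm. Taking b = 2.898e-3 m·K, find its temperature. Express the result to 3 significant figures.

T ≈ 998 K

Wien's law gives T = b/λ_max = (2.898×10⁻³ m·K)/(2.904×10⁻⁶ m) = 998 K.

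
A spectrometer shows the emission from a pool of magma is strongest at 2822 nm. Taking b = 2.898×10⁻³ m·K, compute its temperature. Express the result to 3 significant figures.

T ≈ 1.03×10³ K

Wien's law gives T = b/λ_max = (2.898×10⁻³ m·K)/(2.822×10⁻⁶ m) = 1.03×10³ K.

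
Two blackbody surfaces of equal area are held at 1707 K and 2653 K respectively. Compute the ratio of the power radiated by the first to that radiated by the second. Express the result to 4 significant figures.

With equal areas, P₁/P₂ = (T₁/T₂)⁴ = (1707/2653)⁴ = 0.1714.

P₁/P₂ ≈ 0.1714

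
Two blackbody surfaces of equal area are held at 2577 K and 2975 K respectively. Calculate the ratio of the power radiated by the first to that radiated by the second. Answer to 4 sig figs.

P₁/P₂ ≈ 0.5630

With equal areas, P₁/P₂ = (T₁/T₂)⁴ = (2577/2975)⁴ = 0.5630.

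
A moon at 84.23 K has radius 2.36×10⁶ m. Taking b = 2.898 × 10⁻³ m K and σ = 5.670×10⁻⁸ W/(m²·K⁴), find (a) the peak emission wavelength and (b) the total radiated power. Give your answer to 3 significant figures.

λ_max ≈ 34.4 μm; P ≈ 2.00×10¹⁴ W

(a) λ_max = b/T = 2.898×10⁻³/84.23 = 3.441×10⁻⁵ m = 34.4 μm.
Surface area A = 4πR² = 4π(2.36×10⁶ m)² = 6.99897×10¹³ m².
(b) P = σAT⁴ = 5.670×10⁻⁸×6.99897×10¹³×(84.23)⁴ = 2.00×10¹⁴ W.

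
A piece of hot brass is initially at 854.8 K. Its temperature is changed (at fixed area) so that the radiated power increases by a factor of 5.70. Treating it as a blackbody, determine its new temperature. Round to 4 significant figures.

T₂ ≈ 1321 K

P ∝ T⁴, so T₂/T₁ = (P₂/P₁)^(1/4) = (5.70)^(1/4) = 1.54514.
T₂ = 854.8 × 1.54514 = 1321 K.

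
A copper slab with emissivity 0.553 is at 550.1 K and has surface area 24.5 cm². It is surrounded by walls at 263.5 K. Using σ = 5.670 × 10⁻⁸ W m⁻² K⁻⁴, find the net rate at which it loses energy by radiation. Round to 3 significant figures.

Area A = 24.5 cm² = 2.45×10⁻³ m².
Net radiated power P_net = εσA(T⁴ − T₀⁴) = 0.553×5.670×10⁻⁸×2.45×10⁻³×(550.1⁴ − 263.5⁴).
T⁴ − T₀⁴ = 9.15728×10¹⁰ − 4.82084×10⁹ = 8.67520×10¹⁰ K⁴, so P_net = 6.66 W.

Net loss ≈ 6.66 W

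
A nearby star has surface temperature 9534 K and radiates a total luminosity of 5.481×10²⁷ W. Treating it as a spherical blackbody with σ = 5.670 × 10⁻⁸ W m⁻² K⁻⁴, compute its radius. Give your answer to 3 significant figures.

L = 4πR²σT⁴ ⇒ R = √(L/(4πσT⁴)).
σT⁴ = 4.68472×10⁸ W/m², so R = √(5.481×10²⁷/(4π×4.68472×10⁸)) = 9.65×10⁸ m.

R ≈ 9.65×10⁸ m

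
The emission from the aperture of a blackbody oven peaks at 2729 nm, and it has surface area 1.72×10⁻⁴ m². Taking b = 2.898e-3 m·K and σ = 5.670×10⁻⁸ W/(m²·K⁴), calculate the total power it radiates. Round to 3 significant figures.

Wien's law: T = b/λ_max = 2.898×10⁻³/2.729×10⁻⁶ = 1061.93 K.
Area A = 1.72×10⁻⁴ m².
Then P = σAT⁴ = 5.670×10⁻⁸×1.72×10⁻⁴×(1061.93)⁴ = 12.4 W.

P ≈ 12.4 W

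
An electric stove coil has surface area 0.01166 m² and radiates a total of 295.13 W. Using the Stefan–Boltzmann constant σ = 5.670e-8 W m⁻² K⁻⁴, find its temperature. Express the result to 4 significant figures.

T ≈ 817.4 K

Area A = 0.01166 m².
P = σAT⁴ ⇒ T = (P/(σA))^(1/4) = (295.13/(5.670×10⁻⁸×0.01166))^(1/4) = 817.4 K.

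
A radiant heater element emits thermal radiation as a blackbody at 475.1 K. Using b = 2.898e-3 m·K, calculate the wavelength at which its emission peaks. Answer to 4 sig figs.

Wien's displacement law: λ_max = b/T = (2.898×10⁻³ m·K)/(475.1 K) = 6.0998×10⁻⁶ m.
That is 6.100 μm, in the infrared range.

λ_max ≈ 6.100 μm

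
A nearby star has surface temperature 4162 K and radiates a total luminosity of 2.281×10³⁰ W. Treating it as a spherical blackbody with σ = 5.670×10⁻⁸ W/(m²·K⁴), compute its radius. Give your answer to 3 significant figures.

L = 4πR²σT⁴ ⇒ R = √(L/(4πσT⁴)).
σT⁴ = 1.70134×10⁷ W/m², so R = √(2.281×10³⁰/(4π×1.70134×10⁷)) = 1.03×10¹¹ m.

R ≈ 1.03×10¹¹ m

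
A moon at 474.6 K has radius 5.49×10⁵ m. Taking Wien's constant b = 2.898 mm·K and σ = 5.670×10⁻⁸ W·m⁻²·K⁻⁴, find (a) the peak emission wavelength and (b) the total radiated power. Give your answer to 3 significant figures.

λ_max ≈ 6.11 μm; P ≈ 1.09×10¹⁶ W

(a) λ_max = b/T = 2.898×10⁻³/474.6 = 6.106×10⁻⁶ m = 6.11 μm.
Surface area A = 4πR² = 4π(5.49×10⁵ m)² = 3.78752×10¹² m².
(b) P = σAT⁴ = 5.670×10⁻⁸×3.78752×10¹²×(474.6)⁴ = 1.09×10¹⁶ W.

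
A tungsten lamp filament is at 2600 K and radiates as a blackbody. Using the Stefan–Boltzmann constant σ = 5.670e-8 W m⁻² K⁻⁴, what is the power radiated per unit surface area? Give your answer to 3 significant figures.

I ≈ 2.59×10⁶ W/m²

Stefan–Boltzmann: I = σT⁴ = 5.670×10⁻⁸ × (2600)⁴ = 2.59×10⁶ W/m².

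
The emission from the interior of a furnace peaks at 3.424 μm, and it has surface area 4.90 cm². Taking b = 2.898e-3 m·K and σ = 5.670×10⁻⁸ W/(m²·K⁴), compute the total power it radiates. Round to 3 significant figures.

P ≈ 14.3 W

Wien's law: T = b/λ_max = 2.898×10⁻³/3.424×10⁻⁶ = 846.379 K.
Area A = 4.90 cm² = 4.90×10⁻⁴ m².
Then P = σAT⁴ = 5.670×10⁻⁸×4.90×10⁻⁴×(846.379)⁴ = 14.3 W.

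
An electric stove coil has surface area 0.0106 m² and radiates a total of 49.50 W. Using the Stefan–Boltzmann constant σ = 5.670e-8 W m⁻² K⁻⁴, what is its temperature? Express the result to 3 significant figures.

Area A = 0.0106 m².
P = σAT⁴ ⇒ T = (P/(σA))^(1/4) = (49.50/(5.670×10⁻⁸×0.0106))^(1/4) = 536 K.

T ≈ 536 K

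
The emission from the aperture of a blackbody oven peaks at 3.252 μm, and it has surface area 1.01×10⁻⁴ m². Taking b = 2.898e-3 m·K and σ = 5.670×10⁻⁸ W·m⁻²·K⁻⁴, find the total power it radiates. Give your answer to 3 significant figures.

Wien's law: T = b/λ_max = 2.898×10⁻³/3.252×10⁻⁶ = 891.144 K.
Area A = 1.01×10⁻⁴ m².
Then P = σAT⁴ = 5.670×10⁻⁸×1.01×10⁻⁴×(891.144)⁴ = 3.61 W.

P ≈ 3.61 W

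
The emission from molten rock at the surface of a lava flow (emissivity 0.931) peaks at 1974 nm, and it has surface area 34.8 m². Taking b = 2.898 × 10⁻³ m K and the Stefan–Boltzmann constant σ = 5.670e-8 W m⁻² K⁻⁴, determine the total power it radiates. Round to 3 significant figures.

Wien's law: T = b/λ_max = 2.898×10⁻³/1.974×10⁻⁶ = 1468.09 K.
Area A = 34.8 m².
Then P = εσAT⁴ = 0.931×5.670×10⁻⁸×34.8×(1468.09)⁴ = 8.53×10⁶ W.

P ≈ 8.53×10⁶ W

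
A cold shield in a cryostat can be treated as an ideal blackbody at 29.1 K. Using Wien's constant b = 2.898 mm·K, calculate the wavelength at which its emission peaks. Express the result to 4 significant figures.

Wien's displacement law: λ_max = b/T = (2.898×10⁻³ m·K)/(29.1 K) = 9.9588×10⁻⁵ m.
That is 99.59 μm, in the infrared range.

λ_max ≈ 99.59 μm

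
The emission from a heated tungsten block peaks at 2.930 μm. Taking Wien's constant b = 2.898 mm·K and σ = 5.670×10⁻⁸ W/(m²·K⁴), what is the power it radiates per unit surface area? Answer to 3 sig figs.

Wien's law: T = b/λ_max = 2.898×10⁻³/2.930×10⁻⁶ = 989.078 K.
Then I = σT⁴ = 5.670×10⁻⁸×(989.078)⁴ = 5.43×10⁴ W/m².

I ≈ 5.43×10⁴ W/m²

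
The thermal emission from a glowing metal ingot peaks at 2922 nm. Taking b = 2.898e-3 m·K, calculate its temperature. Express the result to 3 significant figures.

T ≈ 992 K

Wien's law gives T = b/λ_max = (2.898×10⁻³ m·K)/(2.922×10⁻⁶ m) = 992 K.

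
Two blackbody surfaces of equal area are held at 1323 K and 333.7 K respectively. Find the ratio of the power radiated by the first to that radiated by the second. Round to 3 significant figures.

P₁/P₂ ≈ 247

With equal areas, P₁/P₂ = (T₁/T₂)⁴ = (1323/333.7)⁴ = 247.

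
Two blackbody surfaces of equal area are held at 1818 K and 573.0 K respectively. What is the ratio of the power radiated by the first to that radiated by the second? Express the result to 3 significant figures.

With equal areas, P₁/P₂ = (T₁/T₂)⁴ = (1818/573.0)⁴ = 101.

P₁/P₂ ≈ 101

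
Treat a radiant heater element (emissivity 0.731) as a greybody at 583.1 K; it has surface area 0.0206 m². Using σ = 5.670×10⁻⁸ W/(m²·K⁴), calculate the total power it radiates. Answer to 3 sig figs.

P ≈ 98.7 W

Area A = 0.0206 m².
P = εσAT⁴ = 0.731 × 5.670×10⁻⁸ × 0.0206 × (583.1)⁴ = 98.7 W.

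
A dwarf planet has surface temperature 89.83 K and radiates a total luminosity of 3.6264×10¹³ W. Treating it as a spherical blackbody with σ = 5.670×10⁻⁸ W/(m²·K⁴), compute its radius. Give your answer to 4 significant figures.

L = 4πR²σT⁴ ⇒ R = √(L/(4πσT⁴)).
σT⁴ = 3.69206 W/m², so R = √(3.6264×10¹³/(4π×3.69206)) = 8.841×10⁵ m.

R ≈ 8.841×10⁵ m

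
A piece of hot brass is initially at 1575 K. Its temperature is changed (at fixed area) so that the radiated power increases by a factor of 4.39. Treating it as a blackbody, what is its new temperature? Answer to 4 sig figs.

P ∝ T⁴, so T₂/T₁ = (P₂/P₁)^(1/4) = (4.39)^(1/4) = 1.44749.
T₂ = 1575 × 1.44749 = 2280 K.

T₂ ≈ 2280 K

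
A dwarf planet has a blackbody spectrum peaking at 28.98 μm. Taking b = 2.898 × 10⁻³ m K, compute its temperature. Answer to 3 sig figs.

T ≈ 100 K

Wien's law gives T = b/λ_max = (2.898×10⁻³ m·K)/(2.898×10⁻⁵ m) = 100 K.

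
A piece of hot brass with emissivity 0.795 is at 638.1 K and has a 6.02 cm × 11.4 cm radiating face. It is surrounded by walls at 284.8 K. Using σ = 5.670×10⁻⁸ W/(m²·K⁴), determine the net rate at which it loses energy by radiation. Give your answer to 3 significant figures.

Area A = 0.0602 × 0.114 = 6.8628×10⁻³ m².
Net radiated power P_net = εσA(T⁴ − T₀⁴) = 0.795×5.670×10⁻⁸×6.8628×10⁻³×(638.1⁴ − 284.8⁴).
T⁴ − T₀⁴ = 1.65789×10¹¹ − 6.57900×10⁹ = 1.59210×10¹¹ K⁴, so P_net = 49.3 W.

Net loss ≈ 49.3 W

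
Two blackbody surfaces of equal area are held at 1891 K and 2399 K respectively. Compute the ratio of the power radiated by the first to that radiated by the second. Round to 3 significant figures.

With equal areas, P₁/P₂ = (T₁/T₂)⁴ = (1891/2399)⁴ = 0.386.

P₁/P₂ ≈ 0.386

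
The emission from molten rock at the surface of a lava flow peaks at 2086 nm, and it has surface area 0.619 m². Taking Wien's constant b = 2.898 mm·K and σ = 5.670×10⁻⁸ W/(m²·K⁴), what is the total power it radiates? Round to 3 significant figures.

P ≈ 1.31×10⁵ W

Wien's law: T = b/λ_max = 2.898×10⁻³/2.086×10⁻⁶ = 1389.26 K.
Area A = 0.619 m².
Then P = σAT⁴ = 5.670×10⁻⁸×0.619×(1389.26)⁴ = 1.31×10⁵ W.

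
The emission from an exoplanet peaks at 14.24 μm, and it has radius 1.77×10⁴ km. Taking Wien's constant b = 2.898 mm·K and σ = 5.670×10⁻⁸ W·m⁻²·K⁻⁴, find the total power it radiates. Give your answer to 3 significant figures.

P ≈ 3.83×10¹⁷ W

Wien's law: T = b/λ_max = 2.898×10⁻³/1.424×10⁻⁵ = 203.511 K.
Surface area A = 4πR² = 4π(1.77×10⁷ m)² = 3.93692×10¹⁵ m².
Then P = σAT⁴ = 5.670×10⁻⁸×3.93692×10¹⁵×(203.511)⁴ = 3.83×10¹⁷ W.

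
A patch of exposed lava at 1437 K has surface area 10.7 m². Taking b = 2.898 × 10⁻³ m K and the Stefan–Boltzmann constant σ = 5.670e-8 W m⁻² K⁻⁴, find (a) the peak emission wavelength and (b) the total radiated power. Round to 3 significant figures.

λ_max ≈ 2.02×10³ nm; P ≈ 2.59×10⁶ W

(a) λ_max = b/T = 2.898×10⁻³/1437 = 2.017×10⁻⁶ m = 2.02×10³ nm.
Area A = 10.7 m².
(b) P = σAT⁴ = 5.670×10⁻⁸×10.7×(1437)⁴ = 2.59×10⁶ W.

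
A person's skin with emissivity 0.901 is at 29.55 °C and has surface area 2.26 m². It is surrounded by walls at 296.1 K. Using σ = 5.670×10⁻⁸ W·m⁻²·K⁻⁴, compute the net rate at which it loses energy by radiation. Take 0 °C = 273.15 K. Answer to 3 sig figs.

Net loss ≈ 81.8 W

T = 29.55 °C + 273.15 = 302.70 K.
Area A = 2.26 m².
Net radiated power P_net = εσA(T⁴ − T₀⁴) = 0.901×5.670×10⁻⁸×2.26×(302.70⁴ − 296.1⁴).
T⁴ − T₀⁴ = 8.39556×10⁹ − 7.68694×10⁹ = 7.08620×10⁸ K⁴, so P_net = 81.8 W.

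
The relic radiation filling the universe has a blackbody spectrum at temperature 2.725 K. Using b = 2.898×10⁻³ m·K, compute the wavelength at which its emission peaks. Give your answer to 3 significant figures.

Wien's displacement law: λ_max = b/T = (2.898×10⁻³ m·K)/(2.725 K) = 1.063×10⁻³ m.
That is 1.06 mm, in the microwave range.

λ_max ≈ 1.06 mm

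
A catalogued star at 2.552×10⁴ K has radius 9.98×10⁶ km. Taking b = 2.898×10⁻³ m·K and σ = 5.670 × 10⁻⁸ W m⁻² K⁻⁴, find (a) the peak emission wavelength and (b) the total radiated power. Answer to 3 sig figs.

(a) λ_max = b/T = 2.898×10⁻³/2.552×10⁴ = 1.136×10⁻⁷ m = 114 nm.
Surface area A = 4πR² = 4π(9.98×10⁹ m)² = 1.25162×10²¹ m².
(b) P = σAT⁴ = 5.670×10⁻⁸×1.25162×10²¹×(2.552×10⁴)⁴ = 3.01×10³¹ W.

λ_max ≈ 114 nm; P ≈ 3.01×10³¹ W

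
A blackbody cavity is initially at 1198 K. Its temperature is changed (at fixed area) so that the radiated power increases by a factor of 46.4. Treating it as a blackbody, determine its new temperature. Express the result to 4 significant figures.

T₂ ≈ 3127 K

P ∝ T⁴, so T₂/T₁ = (P₂/P₁)^(1/4) = (46.4)^(1/4) = 2.60993.
T₂ = 1198 × 2.60993 = 3127 K.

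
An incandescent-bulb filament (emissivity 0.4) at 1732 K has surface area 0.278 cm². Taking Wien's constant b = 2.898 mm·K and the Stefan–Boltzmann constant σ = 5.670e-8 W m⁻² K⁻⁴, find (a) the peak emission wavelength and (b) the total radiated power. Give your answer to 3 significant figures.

(a) λ_max = b/T = 2.898×10⁻³/1732 = 1.673×10⁻⁶ m = 1.67 μm.
Area A = 0.278 cm² = 2.78×10⁻⁵ m².
(b) P = εσAT⁴ = 0.4×5.670×10⁻⁸×2.78×10⁻⁵×(1732)⁴ = 5.67 W.

λ_max ≈ 1.67 μm; P ≈ 5.67 W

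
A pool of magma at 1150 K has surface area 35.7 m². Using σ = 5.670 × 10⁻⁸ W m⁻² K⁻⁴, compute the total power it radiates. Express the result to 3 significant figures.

P ≈ 3.54×10⁶ W

Area A = 35.7 m².
P = σAT⁴ = 5.670×10⁻⁸ × 35.7 × (1150)⁴ = 3.54×10⁶ W.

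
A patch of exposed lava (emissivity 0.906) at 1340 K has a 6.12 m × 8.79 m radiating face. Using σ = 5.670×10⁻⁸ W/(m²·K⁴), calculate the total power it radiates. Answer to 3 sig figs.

P ≈ 8.91×10⁶ W

Area A = 6.12 × 8.79 = 53.7948 m².
P = εσAT⁴ = 0.906 × 5.670×10⁻⁸ × 53.7948 × (1340)⁴ = 8.91×10⁶ W.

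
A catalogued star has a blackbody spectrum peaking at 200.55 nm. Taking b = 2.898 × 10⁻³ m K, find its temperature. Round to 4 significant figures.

T ≈ 1.445×10⁴ K

Wien's law gives T = b/λ_max = (2.898×10⁻³ m·K)/(2.0055×10⁻⁷ m) = 1.445×10⁴ K.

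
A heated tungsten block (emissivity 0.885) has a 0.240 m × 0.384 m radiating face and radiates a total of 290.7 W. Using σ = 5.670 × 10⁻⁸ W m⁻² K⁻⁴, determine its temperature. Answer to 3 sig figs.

Area A = 0.240 × 0.384 = 0.09216 m².
P = εσAT⁴ ⇒ T = (P/(εσA))^(1/4) = (290.7/(0.885×5.670×10⁻⁸×0.09216))^(1/4) = 501 K.

T ≈ 501 K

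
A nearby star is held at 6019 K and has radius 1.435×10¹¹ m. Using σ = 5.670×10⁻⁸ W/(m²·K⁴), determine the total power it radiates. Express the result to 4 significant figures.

Surface area A = 4πR² = 4π(1.435×10¹¹ m)² = 2.58770×10²³ m².
P = σAT⁴ = 5.670×10⁻⁸ × 2.58770×10²³ × (6019)⁴ = 1.926×10³¹ W.

P ≈ 1.926×10³¹ W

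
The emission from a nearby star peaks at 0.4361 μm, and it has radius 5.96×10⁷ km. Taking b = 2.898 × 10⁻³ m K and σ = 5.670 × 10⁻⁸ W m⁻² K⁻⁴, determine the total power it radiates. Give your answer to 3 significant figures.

Wien's law: T = b/λ_max = 2.898×10⁻³/4.361×10⁻⁷ = 6645.26 K.
Surface area A = 4πR² = 4π(5.96×10¹⁰ m)² = 4.46378×10²² m².
Then P = σAT⁴ = 5.670×10⁻⁸×4.46378×10²²×(6645.26)⁴ = 4.94×10³⁰ W.

P ≈ 4.94×10³⁰ W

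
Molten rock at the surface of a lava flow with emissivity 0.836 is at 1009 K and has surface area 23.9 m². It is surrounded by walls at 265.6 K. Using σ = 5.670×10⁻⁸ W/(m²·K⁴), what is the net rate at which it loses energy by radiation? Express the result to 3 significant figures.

Net loss ≈ 1.17×10⁶ W

Area A = 23.9 m².
Net radiated power P_net = εσA(T⁴ − T₀⁴) = 0.836×5.670×10⁻⁸×23.9×(1009⁴ − 265.6⁴).
T⁴ − T₀⁴ = 1.03649×10¹² − 4.97637×10⁹ = 1.03151×10¹² K⁴, so P_net = 1.17×10⁶ W.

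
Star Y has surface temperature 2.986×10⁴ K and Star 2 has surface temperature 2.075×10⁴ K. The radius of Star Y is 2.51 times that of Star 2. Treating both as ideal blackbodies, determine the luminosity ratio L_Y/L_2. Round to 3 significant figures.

L ∝ R²T⁴, so L_Y/L_2 = (R_Y/R_2)²(T_Y/T_2)⁴ = (2.51)² × (2.986×10⁴/2.075×10⁴)⁴ = 6.3001 × 4.28832 = 27.0.

L_Y/L_2 ≈ 27.0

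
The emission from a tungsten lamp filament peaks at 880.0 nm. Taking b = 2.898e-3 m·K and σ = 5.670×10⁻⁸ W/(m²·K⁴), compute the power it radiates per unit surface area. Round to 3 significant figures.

Wien's law: T = b/λ_max = 2.898×10⁻³/8.800×10⁻⁷ = 3293.18 K.
Then I = σT⁴ = 5.670×10⁻⁸×(3293.18)⁴ = 6.67×10⁶ W/m².

I ≈ 6.67×10⁶ W/m²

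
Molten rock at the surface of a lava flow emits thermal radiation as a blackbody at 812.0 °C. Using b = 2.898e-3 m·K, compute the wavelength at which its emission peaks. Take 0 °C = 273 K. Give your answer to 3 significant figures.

λ_max ≈ 2.67 μm

T = 812.0 °C + 273 = 1085.0 K.
Wien's displacement law: λ_max = b/T = (2.898×10⁻³ m·K)/(1085.0 K) = 2.671×10⁻⁶ m.
That is 2.67 μm, in the infrared range.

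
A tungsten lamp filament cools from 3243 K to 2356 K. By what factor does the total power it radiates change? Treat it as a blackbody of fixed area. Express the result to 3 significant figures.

P₂/P₁ ≈ 0.279

P ∝ T⁴, so P₂/P₁ = (T₂/T₁)⁴ = (2356/3243)⁴ = (0.726488)⁴ = 0.279.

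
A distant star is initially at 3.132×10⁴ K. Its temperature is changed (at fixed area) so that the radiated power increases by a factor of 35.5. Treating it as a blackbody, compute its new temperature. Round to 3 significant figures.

P ∝ T⁴, so T₂/T₁ = (P₂/P₁)^(1/4) = (35.5)^(1/4) = 2.44094.
T₂ = 3.132×10⁴ × 2.44094 = 7.65×10⁴ K.

T₂ ≈ 7.65×10⁴ K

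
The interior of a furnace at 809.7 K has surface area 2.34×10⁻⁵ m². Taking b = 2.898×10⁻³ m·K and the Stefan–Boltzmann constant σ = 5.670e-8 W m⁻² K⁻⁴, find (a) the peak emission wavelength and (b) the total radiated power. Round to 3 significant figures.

(a) λ_max = b/T = 2.898×10⁻³/809.7 = 3.579×10⁻⁶ m = 3.58 μm.
Area A = 2.34×10⁻⁵ m².
(b) P = σAT⁴ = 5.670×10⁻⁸×2.34×10⁻⁵×(809.7)⁴ = 0.570 W.

λ_max ≈ 3.58 μm; P ≈ 0.570 W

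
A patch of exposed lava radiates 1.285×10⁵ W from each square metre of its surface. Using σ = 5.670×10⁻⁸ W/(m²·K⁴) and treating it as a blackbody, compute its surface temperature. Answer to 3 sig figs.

T ≈ 1.23×10³ K

I = σT⁴, so T = (I/σ)^(1/4) = (1.285×10⁵/(5.670×10⁻⁸))^(1/4) = 1.23×10³ K.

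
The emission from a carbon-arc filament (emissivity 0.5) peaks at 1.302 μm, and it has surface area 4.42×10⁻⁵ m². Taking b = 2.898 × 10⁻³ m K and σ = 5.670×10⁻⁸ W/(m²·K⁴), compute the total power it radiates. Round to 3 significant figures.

Wien's law: T = b/λ_max = 2.898×10⁻³/1.302×10⁻⁶ = 2225.81 K.
Area A = 4.42×10⁻⁵ m².
Then P = εσAT⁴ = 0.5×5.670×10⁻⁸×4.42×10⁻⁵×(2225.81)⁴ = 30.8 W.

P ≈ 30.8 W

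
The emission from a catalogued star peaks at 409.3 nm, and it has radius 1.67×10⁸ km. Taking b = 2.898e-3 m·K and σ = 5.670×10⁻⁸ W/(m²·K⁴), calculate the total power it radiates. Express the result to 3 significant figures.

Wien's law: T = b/λ_max = 2.898×10⁻³/4.093×10⁻⁷ = 7080.38 K.
Surface area A = 4πR² = 4π(1.67×10¹¹ m)² = 3.50464×10²³ m².
Then P = σAT⁴ = 5.670×10⁻⁸×3.50464×10²³×(7080.38)⁴ = 4.99×10³¹ W.

P ≈ 4.99×10³¹ W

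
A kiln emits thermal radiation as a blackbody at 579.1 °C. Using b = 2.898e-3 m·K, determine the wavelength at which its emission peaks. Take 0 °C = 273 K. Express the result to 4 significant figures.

T = 579.1 °C + 273 = 852.1 K.
Wien's displacement law: λ_max = b/T = (2.898×10⁻³ m·K)/(852.1 K) = 3.4010×10⁻⁶ m.
That is 3.401 μm, in the infrared range.

λ_max ≈ 3.401 μm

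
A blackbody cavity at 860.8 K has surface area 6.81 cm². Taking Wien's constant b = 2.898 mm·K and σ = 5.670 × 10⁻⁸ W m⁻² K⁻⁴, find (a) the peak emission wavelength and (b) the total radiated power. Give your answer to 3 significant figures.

(a) λ_max = b/T = 2.898×10⁻³/860.8 = 3.367×10⁻⁶ m = 3.37 μm.
Area A = 6.81 cm² = 6.81×10⁻⁴ m².
(b) P = σAT⁴ = 5.670×10⁻⁸×6.81×10⁻⁴×(860.8)⁴ = 21.2 W.

λ_max ≈ 3.37 μm; P ≈ 21.2 W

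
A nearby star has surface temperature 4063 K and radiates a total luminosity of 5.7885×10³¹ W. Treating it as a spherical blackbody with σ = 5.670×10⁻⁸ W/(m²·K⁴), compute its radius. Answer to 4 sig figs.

R ≈ 5.460×10¹¹ m

L = 4πR²σT⁴ ⇒ R = √(L/(4πσT⁴)).
σT⁴ = 1.54515×10⁷ W/m², so R = √(5.7885×10³¹/(4π×1.54515×10⁷)) = 5.460×10¹¹ m.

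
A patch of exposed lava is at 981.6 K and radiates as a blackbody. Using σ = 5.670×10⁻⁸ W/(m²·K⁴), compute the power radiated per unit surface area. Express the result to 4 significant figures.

I ≈ 5.264×10⁴ W/m²

Stefan–Boltzmann: I = σT⁴ = 5.670×10⁻⁸ × (981.6)⁴ = 5.264×10⁴ W/m².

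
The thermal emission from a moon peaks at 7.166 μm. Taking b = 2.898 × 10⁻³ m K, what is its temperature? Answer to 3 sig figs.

T ≈ 404 K

Wien's law gives T = b/λ_max = (2.898×10⁻³ m·K)/(7.166×10⁻⁶ m) = 404 K.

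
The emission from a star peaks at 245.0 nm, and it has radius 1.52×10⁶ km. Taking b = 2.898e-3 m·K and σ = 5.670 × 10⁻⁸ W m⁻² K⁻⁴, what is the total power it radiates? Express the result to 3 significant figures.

Wien's law: T = b/λ_max = 2.898×10⁻³/2.450×10⁻⁷ = 11828.6 K.
Surface area A = 4πR² = 4π(1.52×10⁹ m)² = 2.90333×10¹⁹ m².
Then P = σAT⁴ = 5.670×10⁻⁸×2.90333×10¹⁹×(11828.6)⁴ = 3.22×10²⁸ W.

P ≈ 3.22×10²⁸ W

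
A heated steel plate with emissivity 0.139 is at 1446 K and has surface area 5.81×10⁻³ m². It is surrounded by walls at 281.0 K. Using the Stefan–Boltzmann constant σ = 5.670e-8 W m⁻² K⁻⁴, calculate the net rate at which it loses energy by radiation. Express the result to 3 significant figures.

Area A = 5.81×10⁻³ m².
Net radiated power P_net = εσA(T⁴ − T₀⁴) = 0.139×5.670×10⁻⁸×5.81×10⁻³×(1446⁴ − 281.0⁴).
T⁴ − T₀⁴ = 4.37193×10¹² − 6.23484×10⁹ = 4.36570×10¹² K⁴, so P_net = 200 W.

Net loss ≈ 200 W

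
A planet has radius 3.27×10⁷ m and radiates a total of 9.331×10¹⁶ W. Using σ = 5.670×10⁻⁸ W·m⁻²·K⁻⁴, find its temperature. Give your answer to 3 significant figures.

Surface area A = 4πR² = 4π(3.27×10⁷ m)² = 1.34371×10¹⁶ m².
P = σAT⁴ ⇒ T = (P/(σA))^(1/4) = (9.331×10¹⁶/(5.670×10⁻⁸×1.34371×10¹⁶))^(1/4) = 105 K.

T ≈ 105 K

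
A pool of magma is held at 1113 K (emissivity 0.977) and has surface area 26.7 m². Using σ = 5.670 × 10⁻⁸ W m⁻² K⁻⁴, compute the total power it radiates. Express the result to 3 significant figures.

Area A = 26.7 m².
P = εσAT⁴ = 0.977 × 5.670×10⁻⁸ × 26.7 × (1113)⁴ = 2.27×10⁶ W.

P ≈ 2.27×10⁶ W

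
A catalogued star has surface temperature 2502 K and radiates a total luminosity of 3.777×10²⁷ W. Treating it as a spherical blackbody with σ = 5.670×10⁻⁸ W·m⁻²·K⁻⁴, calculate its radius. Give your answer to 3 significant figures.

R ≈ 1.16×10¹⁰ m

L = 4πR²σT⁴ ⇒ R = √(L/(4πσT⁴)).
σT⁴ = 2.22194×10⁶ W/m², so R = √(3.777×10²⁷/(4π×2.22194×10⁶)) = 1.16×10¹⁰ m.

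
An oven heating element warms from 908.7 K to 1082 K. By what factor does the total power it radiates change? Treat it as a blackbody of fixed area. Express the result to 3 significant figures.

P₂/P₁ ≈ 2.01

P ∝ T⁴, so P₂/P₁ = (T₂/T₁)⁴ = (1082/908.7)⁴ = (1.19071)⁴ = 2.01.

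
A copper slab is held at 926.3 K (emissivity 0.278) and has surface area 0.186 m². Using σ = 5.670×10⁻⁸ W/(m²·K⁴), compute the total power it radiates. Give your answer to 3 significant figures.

P ≈ 2.16×10³ W

Area A = 0.186 m².
P = εσAT⁴ = 0.278 × 5.670×10⁻⁸ × 0.186 × (926.3)⁴ = 2.16×10³ W.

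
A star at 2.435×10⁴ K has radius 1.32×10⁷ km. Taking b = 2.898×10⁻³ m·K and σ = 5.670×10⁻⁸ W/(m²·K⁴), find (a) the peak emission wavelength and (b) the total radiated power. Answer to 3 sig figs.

(a) λ_max = b/T = 2.898×10⁻³/2.435×10⁴ = 1.190×10⁻⁷ m = 119 nm.
Surface area A = 4πR² = 4π(1.32×10¹⁰ m)² = 2.18956×10²¹ m².
(b) P = σAT⁴ = 5.670×10⁻⁸×2.18956×10²¹×(2.435×10⁴)⁴ = 4.36×10³¹ W.

λ_max ≈ 119 nm; P ≈ 4.36×10³¹ W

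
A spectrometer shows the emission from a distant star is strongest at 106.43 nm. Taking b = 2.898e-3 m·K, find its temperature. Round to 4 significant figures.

Wien's law gives T = b/λ_max = (2.898×10⁻³ m·K)/(1.0643×10⁻⁷ m) = 2.723×10⁴ K.

T ≈ 2.723×10⁴ K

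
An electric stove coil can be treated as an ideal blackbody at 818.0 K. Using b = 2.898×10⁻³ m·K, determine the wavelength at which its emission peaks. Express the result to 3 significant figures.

Wien's displacement law: λ_max = b/T = (2.898×10⁻³ m·K)/(818.0 K) = 3.543×10⁻⁶ m.
That is 3.54 μm, in the infrared range.

λ_max ≈ 3.54 μm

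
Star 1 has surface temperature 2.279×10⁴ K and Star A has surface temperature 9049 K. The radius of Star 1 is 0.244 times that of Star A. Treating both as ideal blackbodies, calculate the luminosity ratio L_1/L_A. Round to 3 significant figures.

L ∝ R²T⁴, so L_1/L_A = (R_1/R_A)²(T_1/T_A)⁴ = (0.244)² × (2.279×10⁴/9049)⁴ = 0.059536 × 40.2323 = 2.40.

L_1/L_A ≈ 2.40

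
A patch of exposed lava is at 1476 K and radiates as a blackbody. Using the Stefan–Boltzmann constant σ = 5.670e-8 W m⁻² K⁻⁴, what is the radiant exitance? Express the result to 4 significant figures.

I ≈ 2.691×10⁵ W/m²

Stefan–Boltzmann: I = σT⁴ = 5.670×10⁻⁸ × (1476)⁴ = 2.691×10⁵ W/m².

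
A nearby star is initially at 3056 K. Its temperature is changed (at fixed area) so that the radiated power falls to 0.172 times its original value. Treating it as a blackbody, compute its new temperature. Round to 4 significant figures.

P ∝ T⁴, so T₂/T₁ = (P₂/P₁)^(1/4) = (0.172)^(1/4) = 0.643994.
T₂ = 3056 × 0.643994 = 1968 K.

T₂ ≈ 1968 K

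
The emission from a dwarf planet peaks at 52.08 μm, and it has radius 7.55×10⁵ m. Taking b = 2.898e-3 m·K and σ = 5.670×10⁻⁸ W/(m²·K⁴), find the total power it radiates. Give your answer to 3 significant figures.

Wien's law: T = b/λ_max = 2.898×10⁻³/5.208×10⁻⁵ = 55.6452 K.
Surface area A = 4πR² = 4π(7.55×10⁵ m)² = 7.16315×10¹² m².
Then P = σAT⁴ = 5.670×10⁻⁸×7.16315×10¹²×(55.6452)⁴ = 3.89×10¹² W.

P ≈ 3.89×10¹² W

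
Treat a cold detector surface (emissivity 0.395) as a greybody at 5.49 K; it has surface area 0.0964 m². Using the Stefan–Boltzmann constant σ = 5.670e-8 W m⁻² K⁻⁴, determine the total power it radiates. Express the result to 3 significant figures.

P ≈ 1.96×10⁻⁶ W

Area A = 0.0964 m².
P = εσAT⁴ = 0.395 × 5.670×10⁻⁸ × 0.0964 × (5.49)⁴ = 1.96×10⁻⁶ W.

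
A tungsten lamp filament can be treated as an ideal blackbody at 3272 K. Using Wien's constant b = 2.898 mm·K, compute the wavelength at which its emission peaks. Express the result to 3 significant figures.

λ_max ≈ 0.886 μm

Wien's displacement law: λ_max = b/T = (2.898×10⁻³ m·K)/(3272 K) = 8.857×10⁻⁷ m.
That is 0.886 μm, in the infrared range.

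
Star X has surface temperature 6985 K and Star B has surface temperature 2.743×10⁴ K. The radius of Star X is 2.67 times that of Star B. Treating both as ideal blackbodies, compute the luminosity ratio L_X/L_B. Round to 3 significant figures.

L_X/L_B ≈ 0.0300

L ∝ R²T⁴, so L_X/L_B = (R_X/R_B)²(T_X/T_B)⁴ = (2.67)² × (6985/2.743×10⁴)⁴ = 7.1289 × 4.20497×10⁻³ = 0.0300.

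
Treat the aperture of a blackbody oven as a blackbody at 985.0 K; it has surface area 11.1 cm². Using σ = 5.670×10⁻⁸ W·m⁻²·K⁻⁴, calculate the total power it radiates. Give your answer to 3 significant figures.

Area A = 11.1 cm² = 1.11×10⁻³ m².
P = σAT⁴ = 5.670×10⁻⁸ × 1.11×10⁻³ × (985.0)⁴ = 59.2 W.

P ≈ 59.2 W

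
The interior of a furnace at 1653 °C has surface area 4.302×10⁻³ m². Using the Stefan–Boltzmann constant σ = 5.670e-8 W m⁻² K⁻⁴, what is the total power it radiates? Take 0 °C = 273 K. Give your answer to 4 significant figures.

T = 1653 °C + 273 = 1926 K.
Area A = 4.302×10⁻³ m².
P = σAT⁴ = 5.670×10⁻⁸ × 4.302×10⁻³ × (1926)⁴ = 3356 W.

P ≈ 3356 W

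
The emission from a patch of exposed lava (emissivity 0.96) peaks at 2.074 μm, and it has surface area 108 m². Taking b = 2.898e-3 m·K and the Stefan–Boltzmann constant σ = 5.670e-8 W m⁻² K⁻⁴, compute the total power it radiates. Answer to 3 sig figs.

P ≈ 2.24×10⁷ W

Wien's law: T = b/λ_max = 2.898×10⁻³/2.074×10⁻⁶ = 1397.30 K.
Area A = 108 m².
Then P = εσAT⁴ = 0.96×5.670×10⁻⁸×108×(1397.30)⁴ = 2.24×10⁷ W.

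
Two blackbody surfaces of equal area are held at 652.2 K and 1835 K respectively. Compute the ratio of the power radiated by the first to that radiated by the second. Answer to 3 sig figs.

P₁/P₂ ≈ 0.0160

With equal areas, P₁/P₂ = (T₁/T₂)⁴ = (652.2/1835)⁴ = 0.0160.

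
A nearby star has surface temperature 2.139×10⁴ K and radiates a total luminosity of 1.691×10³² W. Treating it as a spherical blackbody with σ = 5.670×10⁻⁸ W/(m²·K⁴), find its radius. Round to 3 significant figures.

L = 4πR²σT⁴ ⇒ R = √(L/(4πσT⁴)).
σT⁴ = 1.18693×10¹⁰ W/m², so R = √(1.691×10³²/(4π×1.18693×10¹⁰)) = 3.37×10¹⁰ m.

R ≈ 3.37×10¹⁰ m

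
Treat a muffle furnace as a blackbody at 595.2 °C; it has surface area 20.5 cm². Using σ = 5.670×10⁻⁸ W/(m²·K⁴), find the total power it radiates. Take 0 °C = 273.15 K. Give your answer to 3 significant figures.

P ≈ 66.1 W

T = 595.2 °C + 273.15 = 868.35 K.
Area A = 20.5 cm² = 2.05×10⁻³ m².
P = σAT⁴ = 5.670×10⁻⁸ × 2.05×10⁻³ × (868.35)⁴ = 66.1 W.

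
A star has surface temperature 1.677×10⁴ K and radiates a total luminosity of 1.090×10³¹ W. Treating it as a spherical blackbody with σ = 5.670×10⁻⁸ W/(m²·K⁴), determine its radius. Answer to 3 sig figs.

L = 4πR²σT⁴ ⇒ R = √(L/(4πσT⁴)).
σT⁴ = 4.48451×10⁹ W/m², so R = √(1.090×10³¹/(4π×4.48451×10⁹)) = 1.39×10¹⁰ m.

R ≈ 1.39×10¹⁰ m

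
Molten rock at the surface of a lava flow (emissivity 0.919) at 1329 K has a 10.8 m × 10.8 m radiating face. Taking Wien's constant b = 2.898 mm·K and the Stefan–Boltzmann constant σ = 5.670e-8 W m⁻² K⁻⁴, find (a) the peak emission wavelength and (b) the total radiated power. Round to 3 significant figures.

(a) λ_max = b/T = 2.898×10⁻³/1329 = 2.181×10⁻⁶ m = 2.18 μm.
Area A = 10.8 × 10.8 = 116.64 m².
(b) P = εσAT⁴ = 0.919×5.670×10⁻⁸×116.64×(1329)⁴ = 1.90×10⁷ W.

λ_max ≈ 2.18 μm; P ≈ 1.90×10⁷ W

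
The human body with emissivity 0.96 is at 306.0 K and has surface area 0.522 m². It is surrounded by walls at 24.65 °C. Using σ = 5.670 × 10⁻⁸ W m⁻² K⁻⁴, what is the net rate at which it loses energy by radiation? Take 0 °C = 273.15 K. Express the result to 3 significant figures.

Net loss ≈ 25.6 W

Surroundings: T = 24.65 °C + 273.15 = 297.80 K.
Area A = 0.522 m².
Net radiated power P_net = εσA(T⁴ − T₀⁴) = 0.96×5.670×10⁻⁸×0.522×(306.0⁴ − 297.80⁴).
T⁴ − T₀⁴ = 8.76770×10⁹ − 7.86500×10⁹ = 9.02700×10⁸ K⁴, so P_net = 25.6 W.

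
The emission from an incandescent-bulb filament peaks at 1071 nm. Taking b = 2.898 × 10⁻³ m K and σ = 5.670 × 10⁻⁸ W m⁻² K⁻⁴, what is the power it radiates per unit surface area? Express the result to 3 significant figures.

I ≈ 3.04×10⁶ W/m²

Wien's law: T = b/λ_max = 2.898×10⁻³/1.071×10⁻⁶ = 2705.88 K.
Then I = σT⁴ = 5.670×10⁻⁸×(2705.88)⁴ = 3.04×10⁶ W/m².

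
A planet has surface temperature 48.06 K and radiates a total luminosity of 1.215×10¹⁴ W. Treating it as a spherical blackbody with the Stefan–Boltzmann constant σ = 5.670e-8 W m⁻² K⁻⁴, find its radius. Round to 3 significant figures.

R ≈ 5.65×10⁶ m

L = 4πR²σT⁴ ⇒ R = √(L/(4πσT⁴)).
σT⁴ = 0.302495 W/m², so R = √(1.215×10¹⁴/(4π×0.302495)) = 5.65×10⁶ m.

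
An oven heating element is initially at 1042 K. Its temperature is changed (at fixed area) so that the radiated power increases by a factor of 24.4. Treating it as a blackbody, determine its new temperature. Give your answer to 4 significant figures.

P ∝ T⁴, so T₂/T₁ = (P₂/P₁)^(1/4) = (24.4)^(1/4) = 2.22253.
T₂ = 1042 × 2.22253 = 2316 K.

T₂ ≈ 2316 K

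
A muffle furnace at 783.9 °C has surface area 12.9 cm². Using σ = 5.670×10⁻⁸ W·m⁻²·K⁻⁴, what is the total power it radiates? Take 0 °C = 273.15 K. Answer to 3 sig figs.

P ≈ 91.3 W

T = 783.9 °C + 273.15 = 1057.05 K.
Area A = 12.9 cm² = 1.29×10⁻³ m².
P = σAT⁴ = 5.670×10⁻⁸ × 1.29×10⁻³ × (1057.05)⁴ = 91.3 W.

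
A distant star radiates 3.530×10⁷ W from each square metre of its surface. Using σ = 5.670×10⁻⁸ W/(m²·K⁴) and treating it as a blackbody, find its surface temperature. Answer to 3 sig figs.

T ≈ 5.00×10³ K

I = σT⁴, so T = (I/σ)^(1/4) = (3.530×10⁷/(5.670×10⁻⁸))^(1/4) = 5.00×10³ K.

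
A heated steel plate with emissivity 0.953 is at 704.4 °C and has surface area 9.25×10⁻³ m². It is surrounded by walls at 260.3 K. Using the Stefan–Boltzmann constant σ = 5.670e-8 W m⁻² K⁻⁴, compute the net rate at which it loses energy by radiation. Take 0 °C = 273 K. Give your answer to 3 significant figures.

Net loss ≈ 454 W

T = 704.4 °C + 273 = 977.4 K.
Area A = 9.25×10⁻³ m².
Net radiated power P_net = εσA(T⁴ − T₀⁴) = 0.953×5.670×10⁻⁸×9.25×10⁻³×(977.4⁴ − 260.3⁴).
T⁴ − T₀⁴ = 9.12619×10¹¹ − 4.59089×10⁹ = 9.08028×10¹¹ K⁴, so P_net = 454 W.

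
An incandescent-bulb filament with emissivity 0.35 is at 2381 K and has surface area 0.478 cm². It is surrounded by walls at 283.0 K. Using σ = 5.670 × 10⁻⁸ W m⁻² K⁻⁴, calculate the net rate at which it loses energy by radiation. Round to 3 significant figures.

Area A = 0.478 cm² = 4.78×10⁻⁵ m².
Net radiated power P_net = εσA(T⁴ − T₀⁴) = 0.35×5.670×10⁻⁸×4.78×10⁻⁵×(2381⁴ − 283.0⁴).
T⁴ − T₀⁴ = 3.21394×10¹³ − 6.41425×10⁹ = 3.21330×10¹³ K⁴, so P_net = 30.5 W.

Net loss ≈ 30.5 W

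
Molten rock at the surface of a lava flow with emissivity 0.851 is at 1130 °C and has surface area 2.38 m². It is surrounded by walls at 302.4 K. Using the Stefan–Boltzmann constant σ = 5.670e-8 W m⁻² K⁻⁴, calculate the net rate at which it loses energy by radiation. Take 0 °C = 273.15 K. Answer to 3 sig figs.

Net loss ≈ 4.44×10⁵ W

T = 1130 °C + 273.15 = 1403.15 K.
Area A = 2.38 m².
Net radiated power P_net = εσA(T⁴ − T₀⁴) = 0.851×5.670×10⁻⁸×2.38×(1403.15⁴ − 302.4⁴).
T⁴ − T₀⁴ = 3.87629×10¹² − 8.36233×10⁹ = 3.86793×10¹² K⁴, so P_net = 4.44×10⁵ W.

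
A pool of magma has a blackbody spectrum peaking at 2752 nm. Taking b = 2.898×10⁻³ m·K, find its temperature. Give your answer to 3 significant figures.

Wien's law gives T = b/λ_max = (2.898×10⁻³ m·K)/(2.752×10⁻⁶ m) = 1.05×10³ K.

T ≈ 1.05×10³ K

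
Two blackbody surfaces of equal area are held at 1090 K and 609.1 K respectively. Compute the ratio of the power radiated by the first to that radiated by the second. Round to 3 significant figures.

With equal areas, P₁/P₂ = (T₁/T₂)⁴ = (1090/609.1)⁴ = 10.3.

P₁/P₂ ≈ 10.3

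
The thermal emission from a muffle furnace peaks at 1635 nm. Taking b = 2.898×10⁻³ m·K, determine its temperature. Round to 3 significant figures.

T ≈ 1.77×10³ K

Wien's law gives T = b/λ_max = (2.898×10⁻³ m·K)/(1.635×10⁻⁶ m) = 1.77×10³ K.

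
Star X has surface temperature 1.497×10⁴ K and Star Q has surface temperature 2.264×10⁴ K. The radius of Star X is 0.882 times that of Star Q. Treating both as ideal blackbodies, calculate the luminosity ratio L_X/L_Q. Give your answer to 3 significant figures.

L ∝ R²T⁴, so L_X/L_Q = (R_X/R_Q)²(T_X/T_Q)⁴ = (0.882)² × (1.497×10⁴/2.264×10⁴)⁴ = 0.777924 × 0.191153 = 0.149.

L_X/L_Q ≈ 0.149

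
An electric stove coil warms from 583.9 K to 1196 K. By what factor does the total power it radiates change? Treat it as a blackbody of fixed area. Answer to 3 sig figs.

P ∝ T⁴, so P₂/P₁ = (T₂/T₁)⁴ = (1196/583.9)⁴ = (2.04830)⁴ = 17.6.

P₂/P₁ ≈ 17.6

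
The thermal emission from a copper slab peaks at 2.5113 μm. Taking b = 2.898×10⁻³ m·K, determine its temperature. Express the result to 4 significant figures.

Wien's law gives T = b/λ_max = (2.898×10⁻³ m·K)/(2.5113×10⁻⁶ m) = 1154 K.

T ≈ 1154 K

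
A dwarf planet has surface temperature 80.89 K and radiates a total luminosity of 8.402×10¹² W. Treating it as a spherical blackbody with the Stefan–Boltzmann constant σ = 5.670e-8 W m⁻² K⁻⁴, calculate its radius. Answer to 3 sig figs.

L = 4πR²σT⁴ ⇒ R = √(L/(4πσT⁴)).
σT⁴ = 2.42752 W/m², so R = √(8.402×10¹²/(4π×2.42752)) = 5.25×10⁵ m.

R ≈ 5.25×10⁵ m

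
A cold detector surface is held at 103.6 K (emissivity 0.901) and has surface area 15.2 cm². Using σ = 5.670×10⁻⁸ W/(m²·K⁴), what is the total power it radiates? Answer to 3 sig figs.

P ≈ 8.95×10⁻³ W

Area A = 15.2 cm² = 1.52×10⁻³ m².
P = εσAT⁴ = 0.901 × 5.670×10⁻⁸ × 1.52×10⁻³ × (103.6)⁴ = 8.95×10⁻³ W.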